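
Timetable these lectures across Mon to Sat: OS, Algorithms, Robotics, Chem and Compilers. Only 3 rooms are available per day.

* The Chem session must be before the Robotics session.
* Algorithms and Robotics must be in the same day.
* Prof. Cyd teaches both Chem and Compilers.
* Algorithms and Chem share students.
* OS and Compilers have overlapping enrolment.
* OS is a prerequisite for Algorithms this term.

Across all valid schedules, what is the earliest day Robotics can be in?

Tue

Precedence pushes Robotics to at least Tue.
Robotics at Tue is achievable: Chem=Mon; Algorithms=Tue; OS=Mon; Robotics=Tue; Compilers=Tue.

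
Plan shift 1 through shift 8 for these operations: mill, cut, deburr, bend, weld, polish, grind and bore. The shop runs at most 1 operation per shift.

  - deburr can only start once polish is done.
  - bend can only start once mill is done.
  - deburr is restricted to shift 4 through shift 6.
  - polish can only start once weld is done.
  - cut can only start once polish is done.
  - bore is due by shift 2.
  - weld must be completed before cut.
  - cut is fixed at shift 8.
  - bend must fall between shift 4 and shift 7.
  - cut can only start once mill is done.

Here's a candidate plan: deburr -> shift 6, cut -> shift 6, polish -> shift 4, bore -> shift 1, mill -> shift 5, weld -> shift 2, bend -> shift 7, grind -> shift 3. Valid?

No — it violates: cut is fixed at shift 8

cut is fixed at shift 8 — violated.
weld must be completed before cut — holds.
polish can only start once weld is done — holds.
deburr is restricted to shift 4 through shift 6 — holds.
bore is due by shift 2 — holds.
bend must fall between shift 4 and shift 7 — holds.
cut can only start once polish is done — holds.
deburr can only start once polish is done — holds.
bend can only start once mill is done — holds.
The shop runs at most 1 operation per shift — violated.
cut can only start once mill is done — holds.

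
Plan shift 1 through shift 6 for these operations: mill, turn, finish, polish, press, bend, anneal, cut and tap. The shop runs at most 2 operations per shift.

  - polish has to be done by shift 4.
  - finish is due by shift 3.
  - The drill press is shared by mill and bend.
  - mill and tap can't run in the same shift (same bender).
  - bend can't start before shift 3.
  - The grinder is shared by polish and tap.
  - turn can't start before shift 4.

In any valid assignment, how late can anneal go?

anneal at shift 6 is achievable: turn -> shift 4; finish -> shift 1; press -> shift 2; anneal -> shift 6; polish -> shift 1; mill -> shift 2; bend -> shift 3; tap -> shift 4; cut -> shift 3.

shift 6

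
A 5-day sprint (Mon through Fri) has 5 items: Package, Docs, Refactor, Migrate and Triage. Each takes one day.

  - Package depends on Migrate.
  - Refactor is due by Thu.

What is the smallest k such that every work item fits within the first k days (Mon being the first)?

2

The precedence chain requires at least 2 distinct days.
2 works (last occupied day: Tue): for example Refactor=Mon, Package=Tue, Migrate=Mon, Docs=Mon, Triage=Mon.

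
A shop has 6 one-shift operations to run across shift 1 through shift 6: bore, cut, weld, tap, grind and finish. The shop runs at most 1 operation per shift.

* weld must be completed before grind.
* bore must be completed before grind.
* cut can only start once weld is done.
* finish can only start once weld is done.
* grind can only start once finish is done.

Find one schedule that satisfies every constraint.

weld in shift 1; grind in shift 4; bore in shift 3; finish in shift 2; tap in shift 6; cut in shift 5

Checking: weld(shift 1) before finish(shift 2); finish(shift 2) before grind(shift 4); weld(shift 1) before grind(shift 4); weld(shift 1) before cut(shift 5); bore(shift 3) before grind(shift 4); max 1 per shift (cap 1).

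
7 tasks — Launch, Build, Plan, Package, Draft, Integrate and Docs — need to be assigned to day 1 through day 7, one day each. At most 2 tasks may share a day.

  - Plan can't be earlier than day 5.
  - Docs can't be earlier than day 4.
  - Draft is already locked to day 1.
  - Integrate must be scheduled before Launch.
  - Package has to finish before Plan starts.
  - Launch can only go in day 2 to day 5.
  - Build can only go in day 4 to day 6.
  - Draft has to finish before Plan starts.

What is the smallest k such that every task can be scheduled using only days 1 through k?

5 days

The precedence chain requires at least 2 distinct days.
With at most 2 per day and 7 tasks, at least 4 days are needed.
Plan can't be placed before day 5, so the schedule must run through at least day 5.
5 works (last occupied day: day 5): for example Build=day 4; Integrate=day 1; Plan=day 5; Docs=day 4; Launch=day 2; Draft=day 1; Package=day 2.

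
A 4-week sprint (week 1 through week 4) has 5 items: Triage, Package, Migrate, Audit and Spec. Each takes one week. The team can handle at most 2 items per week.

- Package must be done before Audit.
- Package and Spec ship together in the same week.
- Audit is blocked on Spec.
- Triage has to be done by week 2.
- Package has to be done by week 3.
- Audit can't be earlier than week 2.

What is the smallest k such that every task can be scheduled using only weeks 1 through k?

The precedence chain requires at least 2 distinct weeks.
With at most 2 per week and 5 tasks, at least 3 weeks are needed.
3 works (last occupied week: week 3): for example Triage=week 2, Spec=week 1, Package=week 1, Audit=week 2, Migrate=week 3.

3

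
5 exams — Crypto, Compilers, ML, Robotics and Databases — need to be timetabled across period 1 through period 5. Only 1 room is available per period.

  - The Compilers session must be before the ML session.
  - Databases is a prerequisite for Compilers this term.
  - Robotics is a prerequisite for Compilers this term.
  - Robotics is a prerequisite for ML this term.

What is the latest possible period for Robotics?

Downstream work caps Robotics at period 3.
Robotics at period 3 is achievable: Robotics in period 3, Crypto in period 2, Compilers in period 4, ML in period 5, Databases in period 1.

period 3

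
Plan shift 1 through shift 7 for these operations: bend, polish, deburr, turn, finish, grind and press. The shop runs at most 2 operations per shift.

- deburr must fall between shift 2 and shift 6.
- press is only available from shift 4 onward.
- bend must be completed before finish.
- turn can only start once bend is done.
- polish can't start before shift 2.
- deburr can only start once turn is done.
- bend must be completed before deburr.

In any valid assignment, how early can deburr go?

shift 3

Deburr is available from shift 2; precedence pushes deburr to at least shift 3; deburr's own window allows nothing later than shift 6.
deburr at shift 3 is achievable: press=shift 4, turn=shift 2, finish=shift 3, deburr=shift 3, grind=shift 1, bend=shift 1, polish=shift 2.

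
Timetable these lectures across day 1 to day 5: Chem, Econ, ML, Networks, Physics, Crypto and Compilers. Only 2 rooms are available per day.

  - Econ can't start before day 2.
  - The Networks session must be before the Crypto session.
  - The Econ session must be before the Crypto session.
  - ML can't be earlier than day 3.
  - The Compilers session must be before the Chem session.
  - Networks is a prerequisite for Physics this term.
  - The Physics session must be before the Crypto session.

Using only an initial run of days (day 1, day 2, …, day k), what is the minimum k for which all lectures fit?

4

The precedence chain requires at least 3 distinct days.
With at most 2 per day and 7 lectures, at least 4 days are needed.
4 works (last occupied day: day 4): for example Networks=day 1, Chem=day 4, ML=day 3, Econ=day 2, Physics=day 2, Compilers=day 1, Crypto=day 3.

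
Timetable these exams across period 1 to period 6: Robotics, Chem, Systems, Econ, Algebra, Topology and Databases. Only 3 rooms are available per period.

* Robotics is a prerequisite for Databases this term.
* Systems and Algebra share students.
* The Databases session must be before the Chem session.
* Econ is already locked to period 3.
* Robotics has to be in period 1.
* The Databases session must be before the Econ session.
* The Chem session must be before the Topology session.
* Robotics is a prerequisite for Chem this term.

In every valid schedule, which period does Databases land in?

Robotics is fixed at period 1 and must come before Databases, so Databases is at least period 2.
Econ is fixed at period 3 and must come after Databases, so Databases is at most period 2.
So Databases must be period 2.

period 2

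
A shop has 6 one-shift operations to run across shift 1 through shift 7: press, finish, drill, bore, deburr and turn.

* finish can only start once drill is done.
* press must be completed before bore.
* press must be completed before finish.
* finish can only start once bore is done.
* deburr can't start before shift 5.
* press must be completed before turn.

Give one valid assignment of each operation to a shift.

turn in shift 2, drill in shift 1, press in shift 1, bore in shift 2, deburr in shift 5, finish in shift 3

Checking: press(shift 1) before bore(shift 2); bore(shift 2) before finish(shift 3); drill(shift 1) before finish(shift 3); press(shift 1) before finish(shift 3); press(shift 1) before turn(shift 2); deburr=shift 5 in [shift 5,shift 7].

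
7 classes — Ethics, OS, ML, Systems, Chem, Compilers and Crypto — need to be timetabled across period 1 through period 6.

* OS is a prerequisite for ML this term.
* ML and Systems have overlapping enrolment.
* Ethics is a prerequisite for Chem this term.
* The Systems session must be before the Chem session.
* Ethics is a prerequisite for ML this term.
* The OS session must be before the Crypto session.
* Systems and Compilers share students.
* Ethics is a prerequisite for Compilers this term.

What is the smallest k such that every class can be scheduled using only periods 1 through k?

2 periods

The precedence chain requires at least 2 distinct periods.
2 works (last occupied period: period 2): for example Ethics=period 1, Compilers=period 2, Crypto=period 2, OS=period 1, ML=period 2, Chem=period 2, Systems=period 1.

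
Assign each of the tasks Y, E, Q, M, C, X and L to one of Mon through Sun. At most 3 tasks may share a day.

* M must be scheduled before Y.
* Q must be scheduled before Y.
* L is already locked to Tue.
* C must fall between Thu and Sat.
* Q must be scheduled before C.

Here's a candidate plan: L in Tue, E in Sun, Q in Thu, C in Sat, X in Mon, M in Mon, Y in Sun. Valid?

C must fall between Thu and Sat — holds.
At most 3 tasks may share a day — holds.
M must be scheduled before Y — holds.
Q must be scheduled before C — holds.
L is already locked to Tue — holds.
Q must be scheduled before Y — holds.

Yes, all constraints hold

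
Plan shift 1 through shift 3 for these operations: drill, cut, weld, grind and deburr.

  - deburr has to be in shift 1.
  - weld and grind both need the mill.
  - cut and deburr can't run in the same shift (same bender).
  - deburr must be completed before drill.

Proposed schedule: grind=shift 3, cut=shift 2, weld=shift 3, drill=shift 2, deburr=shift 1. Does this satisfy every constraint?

deburr must be completed before drill — holds.
deburr has to be in shift 1 — holds.
weld and grind both need the mill — violated.
cut and deburr can't run in the same shift (same bender) — holds.

No — it violates: weld and grind both need the mill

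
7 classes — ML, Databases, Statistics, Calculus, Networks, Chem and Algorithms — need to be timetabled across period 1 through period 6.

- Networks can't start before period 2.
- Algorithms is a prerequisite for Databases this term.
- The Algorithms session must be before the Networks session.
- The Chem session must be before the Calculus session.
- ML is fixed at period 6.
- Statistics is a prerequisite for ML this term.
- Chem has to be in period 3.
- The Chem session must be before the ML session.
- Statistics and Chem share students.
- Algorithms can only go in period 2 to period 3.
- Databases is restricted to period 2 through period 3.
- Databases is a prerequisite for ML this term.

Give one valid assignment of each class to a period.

Algorithms=period 2; ML=period 6; Databases=period 3; Networks=period 3; Chem=period 3; Statistics=period 1; Calculus=period 4

Checking: Chem(period 3) before ML(period 6); Algorithms(period 2) before Networks(period 3); Databases(period 3) before ML(period 6); Chem(period 3) before Calculus(period 4); Algorithms(period 2) before Databases(period 3); Statistics(period 1) before ML(period 6); Statistics(period 1) != Chem(period 3); Databases=period 3 in [period 2,period 3]; Networks=period 3 in [period 2,period 6]; Algorithms=period 2 in [period 2,period 3]; Chem=period 3 in [period 3,period 3]; ML=period 6 in [period 6,period 6].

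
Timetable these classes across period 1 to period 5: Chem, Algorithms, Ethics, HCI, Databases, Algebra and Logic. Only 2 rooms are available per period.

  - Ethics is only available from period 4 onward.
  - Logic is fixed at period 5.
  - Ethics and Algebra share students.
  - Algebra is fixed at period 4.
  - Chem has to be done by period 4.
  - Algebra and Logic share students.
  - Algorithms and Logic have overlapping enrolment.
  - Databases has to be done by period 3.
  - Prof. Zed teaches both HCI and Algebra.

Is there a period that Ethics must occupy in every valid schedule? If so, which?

Ethics's window is period 4–period 5.
Algebra is fixed at period 4, and Ethics can't share a period with Algebra.
So Ethics must be period 5.

period 5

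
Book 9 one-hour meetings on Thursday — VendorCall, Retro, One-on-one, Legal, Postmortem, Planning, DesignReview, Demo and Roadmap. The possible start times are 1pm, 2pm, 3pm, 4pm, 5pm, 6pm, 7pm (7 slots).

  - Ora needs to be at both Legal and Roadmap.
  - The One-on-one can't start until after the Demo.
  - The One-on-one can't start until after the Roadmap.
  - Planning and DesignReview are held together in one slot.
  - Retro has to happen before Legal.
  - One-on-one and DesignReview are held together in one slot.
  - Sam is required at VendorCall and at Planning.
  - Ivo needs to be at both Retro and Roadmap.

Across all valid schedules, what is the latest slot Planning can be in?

7pm

Planning must be in the same slot as One-on-one, which can't be before 2pm, so Planning is at least 2pm.
Planning at 7pm is achievable: VendorCall=1pm, Demo=1pm, Legal=2pm, Planning=7pm, Retro=1pm, DesignReview=7pm, Postmortem=1pm, Roadmap=3pm, One-on-one=7pm.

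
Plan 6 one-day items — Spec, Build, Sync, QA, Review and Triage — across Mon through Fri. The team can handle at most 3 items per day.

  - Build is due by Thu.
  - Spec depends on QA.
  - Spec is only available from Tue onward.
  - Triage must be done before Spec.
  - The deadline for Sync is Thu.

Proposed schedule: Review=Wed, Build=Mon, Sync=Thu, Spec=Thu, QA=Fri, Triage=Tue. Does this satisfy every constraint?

Invalid. Spec depends on QA.

Build is due by Thu — holds.
Triage must be done before Spec — holds.
The deadline for Sync is Thu — holds.
Spec depends on QA — violated.
The team can handle at most 3 items per day — holds.
Spec is only available from Tue onward — holds.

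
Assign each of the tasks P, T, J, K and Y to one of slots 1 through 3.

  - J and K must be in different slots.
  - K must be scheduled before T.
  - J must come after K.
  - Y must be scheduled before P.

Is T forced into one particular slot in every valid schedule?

No

T can be 2 (e.g. J in 2, P in 2, K in 1, T in 2, Y in 1) or 3 (e.g. Y=1, K=1, P=2, J=2, T=3).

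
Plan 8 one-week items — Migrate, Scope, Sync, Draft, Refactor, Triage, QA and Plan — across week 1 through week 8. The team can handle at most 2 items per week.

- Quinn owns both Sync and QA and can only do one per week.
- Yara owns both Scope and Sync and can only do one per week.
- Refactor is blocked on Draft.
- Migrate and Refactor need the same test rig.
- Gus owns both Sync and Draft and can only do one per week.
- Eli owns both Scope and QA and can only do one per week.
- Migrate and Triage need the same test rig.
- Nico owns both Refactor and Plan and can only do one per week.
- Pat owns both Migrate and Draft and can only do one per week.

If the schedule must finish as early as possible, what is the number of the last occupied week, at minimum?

4

The precedence chain requires at least 2 distinct weeks.
With at most 2 per week and 8 work items, at least 4 weeks are needed.
4 works (last occupied week: week 4): for example Scope in week 1; Plan in week 4; Migrate in week 3; Triage in week 4; QA in week 3; Draft in week 1; Sync in week 2; Refactor in week 2.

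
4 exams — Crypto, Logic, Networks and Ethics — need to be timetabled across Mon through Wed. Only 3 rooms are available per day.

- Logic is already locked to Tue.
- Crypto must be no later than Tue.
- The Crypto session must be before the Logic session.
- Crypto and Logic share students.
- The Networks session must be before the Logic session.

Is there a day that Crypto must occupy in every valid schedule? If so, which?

Mon

Crypto's window is Mon–Tue.
Logic is fixed at Tue, and Crypto can't share a day with Logic.
So Crypto must be Mon.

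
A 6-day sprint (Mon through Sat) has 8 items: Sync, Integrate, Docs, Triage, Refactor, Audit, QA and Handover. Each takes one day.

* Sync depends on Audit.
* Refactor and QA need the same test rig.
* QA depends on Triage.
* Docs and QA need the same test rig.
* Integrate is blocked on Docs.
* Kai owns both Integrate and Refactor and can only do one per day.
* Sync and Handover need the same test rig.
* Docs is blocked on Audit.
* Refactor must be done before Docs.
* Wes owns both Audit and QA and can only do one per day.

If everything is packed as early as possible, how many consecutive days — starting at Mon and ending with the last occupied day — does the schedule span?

3

The precedence chain requires at least 3 distinct days.
3 works (last occupied day: Wed): for example Refactor=Mon; Handover=Mon; QA=Wed; Triage=Mon; Sync=Tue; Audit=Mon; Docs=Tue; Integrate=Wed.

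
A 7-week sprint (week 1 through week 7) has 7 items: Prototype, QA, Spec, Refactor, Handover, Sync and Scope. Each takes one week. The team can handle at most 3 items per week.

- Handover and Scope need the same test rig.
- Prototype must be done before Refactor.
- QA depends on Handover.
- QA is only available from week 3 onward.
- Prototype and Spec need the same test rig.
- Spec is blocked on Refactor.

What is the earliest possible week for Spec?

week 3

Precedence pushes Spec to at least week 3.
Spec at week 3 is achievable: Sync in week 1, Prototype in week 1, Refactor in week 2, Handover in week 1, QA in week 3, Scope in week 2, Spec in week 3.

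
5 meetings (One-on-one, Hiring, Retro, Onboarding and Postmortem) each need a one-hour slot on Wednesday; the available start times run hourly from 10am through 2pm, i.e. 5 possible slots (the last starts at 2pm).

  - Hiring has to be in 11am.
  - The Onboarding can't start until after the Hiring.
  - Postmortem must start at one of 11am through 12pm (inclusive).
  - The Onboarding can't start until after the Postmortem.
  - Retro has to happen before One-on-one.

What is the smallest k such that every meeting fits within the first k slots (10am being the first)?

The precedence chain requires at least 2 distinct slots.
Propagating the time windows through the other constraints, Onboarding can't land before 12pm — that is slot 3 counting from 10am — so the schedule must run through at least 3 slots.
3 works (last occupied slot: 12pm): for example Onboarding=12pm, Postmortem=11am, Hiring=11am, One-on-one=11am, Retro=10am.

3 slots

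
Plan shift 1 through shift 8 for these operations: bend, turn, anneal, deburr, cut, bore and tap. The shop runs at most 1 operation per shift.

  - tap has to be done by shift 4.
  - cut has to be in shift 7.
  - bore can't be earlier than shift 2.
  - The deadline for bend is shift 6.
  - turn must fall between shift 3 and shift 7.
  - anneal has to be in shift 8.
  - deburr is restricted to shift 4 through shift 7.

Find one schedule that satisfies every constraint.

anneal=shift 8; turn=shift 3; tap=shift 1; deburr=shift 4; bore=shift 5; bend=shift 2; cut=shift 7

Checking: anneal=shift 8 in [shift 8,shift 8]; tap=shift 1 in [shift 1,shift 4]; bend=shift 2 in [shift 1,shift 6]; deburr=shift 4 in [shift 4,shift 7]; turn=shift 3 in [shift 3,shift 7]; bore=shift 5 in [shift 2,shift 8]; cut=shift 7 in [shift 7,shift 7]; max 1 per shift (cap 1).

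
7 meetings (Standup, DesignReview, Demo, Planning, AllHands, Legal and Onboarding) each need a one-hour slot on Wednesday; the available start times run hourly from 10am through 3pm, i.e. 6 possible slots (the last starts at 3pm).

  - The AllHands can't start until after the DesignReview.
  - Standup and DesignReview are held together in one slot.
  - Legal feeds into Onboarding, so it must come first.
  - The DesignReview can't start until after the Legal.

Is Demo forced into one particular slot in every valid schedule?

Demo can be 10am (e.g. Planning -> 10am; Onboarding -> 11am; DesignReview -> 11am; Legal -> 10am; AllHands -> 12pm; Demo -> 10am; Standup -> 11am) or 11am (e.g. Planning in 10am; Onboarding in 11am; Legal in 10am; Standup in 11am; Demo in 11am; DesignReview in 11am; AllHands in 12pm).

No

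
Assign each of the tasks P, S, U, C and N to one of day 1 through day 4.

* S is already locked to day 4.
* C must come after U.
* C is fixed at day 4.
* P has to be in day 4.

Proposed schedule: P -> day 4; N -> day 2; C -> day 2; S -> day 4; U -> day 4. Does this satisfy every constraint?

C must come after U — violated.
S is already locked to day 4 — holds.
C is fixed at day 4 — violated.
P has to be in day 4 — holds.

No. C must come after U is not satisfied.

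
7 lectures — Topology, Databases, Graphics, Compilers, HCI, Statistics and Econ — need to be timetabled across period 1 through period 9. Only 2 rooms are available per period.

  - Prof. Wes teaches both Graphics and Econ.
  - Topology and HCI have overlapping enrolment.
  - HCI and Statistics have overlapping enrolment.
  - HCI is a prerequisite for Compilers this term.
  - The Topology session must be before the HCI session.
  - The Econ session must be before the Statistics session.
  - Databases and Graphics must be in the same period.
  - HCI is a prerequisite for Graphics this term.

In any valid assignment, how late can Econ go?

period 8

Downstream work caps Econ at period 8.
Econ at period 8 is achievable: Topology -> period 1; Databases -> period 3; Compilers -> period 4; Statistics -> period 9; HCI -> period 2; Econ -> period 8; Graphics -> period 3.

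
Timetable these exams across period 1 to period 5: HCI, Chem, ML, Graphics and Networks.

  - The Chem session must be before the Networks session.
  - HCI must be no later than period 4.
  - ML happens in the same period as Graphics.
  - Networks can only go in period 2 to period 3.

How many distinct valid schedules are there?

60

Splitting on HCI: it can be period 1 (15), period 2 (15), period 3 (15), period 4 (15). Listing each branch's schedules as (Chem, ML, Graphics, Networks) by period number:
HCI=period 1: (1,1,1,2) (1,1,1,3) (1,2,2,2) (1,2,2,3) (1,3,3,2) (1,3,3,3) (1,4,4,2) (1,4,4,3) (1,5,5,2) (1,5,5,3) (2,1,1,3) (2,2,2,3) (2,3,3,3) (2,4,4,3) (2,5,5,3) — 15.
HCI=period 2: (1,1,1,2) (1,1,1,3) (1,2,2,2) (1,2,2,3) (1,3,3,2) (1,3,3,3) (1,4,4,2) (1,4,4,3) (1,5,5,2) (1,5,5,3) (2,1,1,3) (2,2,2,3) (2,3,3,3) (2,4,4,3) (2,5,5,3) — 15.
HCI=period 3: (1,1,1,2) (1,1,1,3) (1,2,2,2) (1,2,2,3) (1,3,3,2) (1,3,3,3) (1,4,4,2) (1,4,4,3) (1,5,5,2) (1,5,5,3) (2,1,1,3) (2,2,2,3) (2,3,3,3) (2,4,4,3) (2,5,5,3) — 15.
HCI=period 4: (1,1,1,2) (1,1,1,3) (1,2,2,2) (1,2,2,3) (1,3,3,2) (1,3,3,3) (1,4,4,2) (1,4,4,3) (1,5,5,2) (1,5,5,3) (2,1,1,3) (2,2,2,3) (2,3,3,3) (2,4,4,3) (2,5,5,3) — 15.
Summing: 15 + 15 + 15 + 15 = 60.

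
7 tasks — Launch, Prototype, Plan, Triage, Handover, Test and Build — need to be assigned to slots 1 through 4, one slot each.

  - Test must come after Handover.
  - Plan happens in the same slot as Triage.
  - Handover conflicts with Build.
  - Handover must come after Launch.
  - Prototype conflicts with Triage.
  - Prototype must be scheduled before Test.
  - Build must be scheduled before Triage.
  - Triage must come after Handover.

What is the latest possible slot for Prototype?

3

Downstream work caps Prototype at 3.
Prototype at 3 is achievable: Handover in 2; Build in 1; Prototype in 3; Launch in 1; Test in 4; Triage in 4; Plan in 4.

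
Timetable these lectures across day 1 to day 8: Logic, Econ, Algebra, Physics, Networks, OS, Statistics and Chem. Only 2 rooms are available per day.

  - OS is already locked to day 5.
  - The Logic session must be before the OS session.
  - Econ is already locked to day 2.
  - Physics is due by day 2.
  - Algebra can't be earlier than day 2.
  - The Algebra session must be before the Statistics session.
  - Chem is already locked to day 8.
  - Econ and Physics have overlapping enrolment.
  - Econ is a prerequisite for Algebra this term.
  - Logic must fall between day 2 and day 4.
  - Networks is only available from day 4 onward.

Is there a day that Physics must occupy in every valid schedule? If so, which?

day 1

Physics's window is day 1–day 2.
Econ is fixed at day 2, and Physics can't share a day with Econ.
So Physics must be day 1.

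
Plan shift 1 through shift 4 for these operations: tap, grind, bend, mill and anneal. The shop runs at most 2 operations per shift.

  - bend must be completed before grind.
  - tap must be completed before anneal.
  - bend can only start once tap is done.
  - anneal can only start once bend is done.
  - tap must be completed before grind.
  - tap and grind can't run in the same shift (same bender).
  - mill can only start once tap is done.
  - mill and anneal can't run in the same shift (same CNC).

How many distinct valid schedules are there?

Splitting on tap: it can be shift 1 (10), shift 2 (1). Listing each branch's schedules as (grind, bend, mill, anneal) by shift number:
tap=shift 1: (3,2,2,3) (3,2,2,4) (3,2,3,4) (3,2,4,3) (4,2,2,3) (4,2,2,4) (4,2,3,4) (4,2,4,3) (4,3,2,4) (4,3,3,4) — 10.
tap=shift 2: (4,3,3,4) — 1.
Summing: 10 + 1 = 11.

11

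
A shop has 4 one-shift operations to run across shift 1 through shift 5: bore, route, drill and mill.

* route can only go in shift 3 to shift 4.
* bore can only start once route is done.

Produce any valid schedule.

bore in shift 4; mill in shift 1; route in shift 3; drill in shift 1

Checking: route(shift 3) before bore(shift 4); route=shift 3 in [shift 3,shift 4].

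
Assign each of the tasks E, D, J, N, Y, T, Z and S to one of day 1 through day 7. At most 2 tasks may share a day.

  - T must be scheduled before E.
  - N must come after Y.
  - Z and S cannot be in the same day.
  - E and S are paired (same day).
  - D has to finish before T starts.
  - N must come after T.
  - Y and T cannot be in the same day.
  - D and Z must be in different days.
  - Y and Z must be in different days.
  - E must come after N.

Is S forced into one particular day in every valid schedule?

No

S can be day 4 (e.g. T -> day 2; N -> day 3; E -> day 4; D -> day 1; Z -> day 3; Y -> day 1; S -> day 4; J -> day 2) or day 5 (e.g. J in day 2, Z in day 3, E in day 5, D in day 1, T in day 2, Y in day 1, S in day 5, N in day 3).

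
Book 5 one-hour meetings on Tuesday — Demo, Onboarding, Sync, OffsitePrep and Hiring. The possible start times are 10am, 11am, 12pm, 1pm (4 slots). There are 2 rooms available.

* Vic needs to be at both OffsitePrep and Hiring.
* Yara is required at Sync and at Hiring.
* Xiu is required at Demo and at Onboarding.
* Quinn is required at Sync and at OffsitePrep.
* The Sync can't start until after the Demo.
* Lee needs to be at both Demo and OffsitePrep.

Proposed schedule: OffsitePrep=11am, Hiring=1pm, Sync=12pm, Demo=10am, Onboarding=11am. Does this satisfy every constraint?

Lee needs to be at both Demo and OffsitePrep — holds.
There are 2 rooms available — holds.
The Sync can't start until after the Demo — holds.
Vic needs to be at both OffsitePrep and Hiring — holds.
Xiu is required at Demo and at Onboarding — holds.
Yara is required at Sync and at Hiring — holds.
Quinn is required at Sync and at OffsitePrep — holds.

Valid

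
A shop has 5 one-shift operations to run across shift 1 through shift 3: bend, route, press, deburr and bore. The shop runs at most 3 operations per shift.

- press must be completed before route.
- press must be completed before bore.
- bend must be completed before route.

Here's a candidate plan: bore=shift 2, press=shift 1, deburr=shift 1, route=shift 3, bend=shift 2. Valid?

Yes, all constraints hold

bend must be completed before route — holds.
The shop runs at most 3 operations per shift — holds.
press must be completed before route — holds.
press must be completed before bore — holds.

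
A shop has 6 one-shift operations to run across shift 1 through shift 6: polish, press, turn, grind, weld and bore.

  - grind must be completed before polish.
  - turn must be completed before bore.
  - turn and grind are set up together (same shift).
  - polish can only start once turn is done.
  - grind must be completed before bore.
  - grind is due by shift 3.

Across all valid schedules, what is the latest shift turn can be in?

shift 3

Turn must be in the same shift as grind, which can't be after shift 3, so turn is at most shift 3.
turn at shift 3 is achievable: grind -> shift 3, bore -> shift 4, polish -> shift 4, press -> shift 1, turn -> shift 3, weld -> shift 1.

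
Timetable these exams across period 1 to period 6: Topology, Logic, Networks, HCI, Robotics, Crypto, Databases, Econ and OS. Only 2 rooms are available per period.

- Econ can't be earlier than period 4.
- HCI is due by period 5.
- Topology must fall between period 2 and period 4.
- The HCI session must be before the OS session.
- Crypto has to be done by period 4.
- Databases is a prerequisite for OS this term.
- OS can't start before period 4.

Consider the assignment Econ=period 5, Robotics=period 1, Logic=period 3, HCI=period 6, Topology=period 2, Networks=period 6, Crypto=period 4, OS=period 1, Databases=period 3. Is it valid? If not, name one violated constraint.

No — it violates: The HCI session must be before the OS session

OS can't start before period 4 — violated.
The HCI session must be before the OS session — violated.
Crypto has to be done by period 4 — holds.
Econ can't be earlier than period 4 — holds.
HCI is due by period 5 — violated.
Topology must fall between period 2 and period 4 — holds.
Only 2 rooms are available per period — holds.
Databases is a prerequisite for OS this term — violated.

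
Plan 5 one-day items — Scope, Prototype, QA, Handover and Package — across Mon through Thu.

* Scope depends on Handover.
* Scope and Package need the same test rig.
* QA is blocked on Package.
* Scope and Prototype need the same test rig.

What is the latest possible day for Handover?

Wed

Downstream work caps Handover at Wed.
Handover at Wed is achievable: QA -> Tue; Package -> Mon; Handover -> Wed; Scope -> Thu; Prototype -> Mon.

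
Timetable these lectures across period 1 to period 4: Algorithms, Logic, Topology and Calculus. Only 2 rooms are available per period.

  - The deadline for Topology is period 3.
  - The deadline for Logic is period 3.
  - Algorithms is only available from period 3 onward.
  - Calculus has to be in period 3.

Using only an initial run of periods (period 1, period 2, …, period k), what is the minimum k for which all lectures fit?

3

With at most 2 per period and 4 lectures, at least 2 periods are needed.
Algorithms can't be placed before period 3, so the schedule must run through at least period 3.
3 works (last occupied period: period 3): for example Algorithms=period 3; Calculus=period 3; Logic=period 1; Topology=period 1.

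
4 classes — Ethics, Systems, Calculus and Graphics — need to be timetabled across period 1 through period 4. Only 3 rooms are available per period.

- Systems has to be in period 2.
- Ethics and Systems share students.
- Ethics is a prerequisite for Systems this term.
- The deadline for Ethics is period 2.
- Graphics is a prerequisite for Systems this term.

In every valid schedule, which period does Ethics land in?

Ethics's window is period 1–period 2.
Systems is fixed at period 2, and Ethics can't share a period with Systems.
So Ethics must be period 1.

period 1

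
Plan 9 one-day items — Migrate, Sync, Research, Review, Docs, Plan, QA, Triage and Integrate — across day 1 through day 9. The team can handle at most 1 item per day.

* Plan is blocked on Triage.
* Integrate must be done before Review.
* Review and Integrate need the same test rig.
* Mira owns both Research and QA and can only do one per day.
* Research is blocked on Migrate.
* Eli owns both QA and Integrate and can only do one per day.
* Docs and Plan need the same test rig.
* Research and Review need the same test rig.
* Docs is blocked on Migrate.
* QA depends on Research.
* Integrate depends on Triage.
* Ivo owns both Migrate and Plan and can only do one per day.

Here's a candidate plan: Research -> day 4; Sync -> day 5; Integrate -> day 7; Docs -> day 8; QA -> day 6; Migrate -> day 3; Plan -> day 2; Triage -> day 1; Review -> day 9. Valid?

Yes, all constraints hold

Integrate depends on Triage — holds.
Docs and Plan need the same test rig — holds.
Docs is blocked on Migrate — holds.
The team can handle at most 1 item per day — holds.
Plan is blocked on Triage — holds.
Ivo owns both Migrate and Plan and can only do one per day — holds.
Research is blocked on Migrate — holds.
Review and Integrate need the same test rig — holds.
QA depends on Research — holds.
Research and Review need the same test rig — holds.
Eli owns both QA and Integrate and can only do one per day — holds.
Mira owns both Research and QA and can only do one per day — holds.
Integrate must be done before Review — holds.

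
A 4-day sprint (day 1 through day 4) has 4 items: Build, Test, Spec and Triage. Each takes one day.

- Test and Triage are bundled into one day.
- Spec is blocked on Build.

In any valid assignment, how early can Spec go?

Precedence pushes Spec to at least day 2.
Spec at day 2 is achievable: Spec -> day 2; Triage -> day 1; Test -> day 1; Build -> day 1.

day 2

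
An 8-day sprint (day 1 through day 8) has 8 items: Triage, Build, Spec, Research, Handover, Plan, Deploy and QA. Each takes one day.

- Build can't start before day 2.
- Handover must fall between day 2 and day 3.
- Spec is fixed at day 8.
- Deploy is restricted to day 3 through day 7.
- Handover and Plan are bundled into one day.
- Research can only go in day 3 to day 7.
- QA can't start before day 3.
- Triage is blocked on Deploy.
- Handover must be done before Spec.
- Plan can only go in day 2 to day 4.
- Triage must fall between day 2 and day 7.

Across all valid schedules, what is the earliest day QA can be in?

day 3

QA is available from day 3.
QA at day 3 is achievable: Triage=day 4; QA=day 3; Plan=day 2; Spec=day 8; Research=day 3; Build=day 2; Handover=day 2; Deploy=day 3.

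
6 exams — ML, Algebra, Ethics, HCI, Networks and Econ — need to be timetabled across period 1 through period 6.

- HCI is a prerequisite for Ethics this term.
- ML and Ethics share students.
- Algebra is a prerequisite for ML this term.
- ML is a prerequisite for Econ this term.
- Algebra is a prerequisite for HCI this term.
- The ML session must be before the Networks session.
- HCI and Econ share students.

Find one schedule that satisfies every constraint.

Ethics in period 3; HCI in period 2; Networks in period 3; Econ in period 3; Algebra in period 1; ML in period 2

Checking: Algebra(period 1) before HCI(period 2); HCI(period 2) before Ethics(period 3); ML(period 2) before Networks(period 3); ML(period 2) before Econ(period 3); Algebra(period 1) before ML(period 2); ML(period 2) != Ethics(period 3); HCI(period 2) != Econ(period 3).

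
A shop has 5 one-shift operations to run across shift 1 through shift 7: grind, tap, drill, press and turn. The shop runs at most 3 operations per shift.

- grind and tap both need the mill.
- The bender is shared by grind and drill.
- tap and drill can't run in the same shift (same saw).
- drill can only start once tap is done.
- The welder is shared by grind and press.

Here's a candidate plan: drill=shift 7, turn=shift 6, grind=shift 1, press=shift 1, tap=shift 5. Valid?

Invalid. The welder is shared by grind and press.

The shop runs at most 3 operations per shift — holds.
tap and drill can't run in the same shift (same saw) — holds.
The welder is shared by grind and press — violated.
grind and tap both need the mill — holds.
The bender is shared by grind and drill — holds.
drill can only start once tap is done — holds.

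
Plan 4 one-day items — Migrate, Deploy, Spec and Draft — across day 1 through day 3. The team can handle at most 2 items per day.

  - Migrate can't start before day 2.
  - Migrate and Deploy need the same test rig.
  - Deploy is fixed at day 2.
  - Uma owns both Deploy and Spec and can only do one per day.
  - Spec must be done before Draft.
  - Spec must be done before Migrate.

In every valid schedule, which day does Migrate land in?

day 3

Migrate's window is day 2–day 3.
Deploy is fixed at day 2, and Migrate can't share a day with Deploy.
So Migrate must be day 3.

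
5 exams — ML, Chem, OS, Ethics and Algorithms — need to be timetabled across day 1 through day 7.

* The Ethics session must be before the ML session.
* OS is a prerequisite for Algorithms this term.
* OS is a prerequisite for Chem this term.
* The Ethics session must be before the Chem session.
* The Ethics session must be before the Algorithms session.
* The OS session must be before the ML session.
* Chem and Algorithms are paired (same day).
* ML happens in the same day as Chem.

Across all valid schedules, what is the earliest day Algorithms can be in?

Precedence pushes Algorithms to at least day 2.
Algorithms at day 2 is achievable: ML in day 2, OS in day 1, Chem in day 2, Algorithms in day 2, Ethics in day 1.

day 2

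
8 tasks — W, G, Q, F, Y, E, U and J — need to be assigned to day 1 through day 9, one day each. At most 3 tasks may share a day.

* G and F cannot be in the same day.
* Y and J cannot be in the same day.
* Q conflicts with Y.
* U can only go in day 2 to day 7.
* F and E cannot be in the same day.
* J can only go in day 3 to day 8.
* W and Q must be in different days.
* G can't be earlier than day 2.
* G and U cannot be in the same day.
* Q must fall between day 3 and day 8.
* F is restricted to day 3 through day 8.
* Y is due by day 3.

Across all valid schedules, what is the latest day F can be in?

day 8

F is available from day 3; F's own window allows nothing later than day 8.
F at day 8 is achievable: F=day 8; Y=day 1; J=day 3; Q=day 3; G=day 3; W=day 1; U=day 2; E=day 1.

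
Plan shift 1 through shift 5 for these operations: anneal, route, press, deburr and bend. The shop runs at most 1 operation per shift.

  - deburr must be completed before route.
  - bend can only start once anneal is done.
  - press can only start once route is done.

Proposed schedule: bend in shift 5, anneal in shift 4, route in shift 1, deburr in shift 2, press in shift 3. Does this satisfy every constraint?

Invalid. deburr must be completed before route.

The shop runs at most 1 operation per shift — holds.
deburr must be completed before route — violated.
press can only start once route is done — holds.
bend can only start once anneal is done — holds.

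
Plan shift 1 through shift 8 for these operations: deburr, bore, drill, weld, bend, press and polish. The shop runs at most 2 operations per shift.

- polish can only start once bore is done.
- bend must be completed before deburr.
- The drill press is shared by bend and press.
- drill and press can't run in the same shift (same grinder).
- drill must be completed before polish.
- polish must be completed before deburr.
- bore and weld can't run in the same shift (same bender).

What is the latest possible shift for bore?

shift 6

Downstream work caps bore at shift 6.
bore at shift 6 is achievable: weld=shift 2, press=shift 2, deburr=shift 8, bore=shift 6, drill=shift 1, bend=shift 1, polish=shift 7.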